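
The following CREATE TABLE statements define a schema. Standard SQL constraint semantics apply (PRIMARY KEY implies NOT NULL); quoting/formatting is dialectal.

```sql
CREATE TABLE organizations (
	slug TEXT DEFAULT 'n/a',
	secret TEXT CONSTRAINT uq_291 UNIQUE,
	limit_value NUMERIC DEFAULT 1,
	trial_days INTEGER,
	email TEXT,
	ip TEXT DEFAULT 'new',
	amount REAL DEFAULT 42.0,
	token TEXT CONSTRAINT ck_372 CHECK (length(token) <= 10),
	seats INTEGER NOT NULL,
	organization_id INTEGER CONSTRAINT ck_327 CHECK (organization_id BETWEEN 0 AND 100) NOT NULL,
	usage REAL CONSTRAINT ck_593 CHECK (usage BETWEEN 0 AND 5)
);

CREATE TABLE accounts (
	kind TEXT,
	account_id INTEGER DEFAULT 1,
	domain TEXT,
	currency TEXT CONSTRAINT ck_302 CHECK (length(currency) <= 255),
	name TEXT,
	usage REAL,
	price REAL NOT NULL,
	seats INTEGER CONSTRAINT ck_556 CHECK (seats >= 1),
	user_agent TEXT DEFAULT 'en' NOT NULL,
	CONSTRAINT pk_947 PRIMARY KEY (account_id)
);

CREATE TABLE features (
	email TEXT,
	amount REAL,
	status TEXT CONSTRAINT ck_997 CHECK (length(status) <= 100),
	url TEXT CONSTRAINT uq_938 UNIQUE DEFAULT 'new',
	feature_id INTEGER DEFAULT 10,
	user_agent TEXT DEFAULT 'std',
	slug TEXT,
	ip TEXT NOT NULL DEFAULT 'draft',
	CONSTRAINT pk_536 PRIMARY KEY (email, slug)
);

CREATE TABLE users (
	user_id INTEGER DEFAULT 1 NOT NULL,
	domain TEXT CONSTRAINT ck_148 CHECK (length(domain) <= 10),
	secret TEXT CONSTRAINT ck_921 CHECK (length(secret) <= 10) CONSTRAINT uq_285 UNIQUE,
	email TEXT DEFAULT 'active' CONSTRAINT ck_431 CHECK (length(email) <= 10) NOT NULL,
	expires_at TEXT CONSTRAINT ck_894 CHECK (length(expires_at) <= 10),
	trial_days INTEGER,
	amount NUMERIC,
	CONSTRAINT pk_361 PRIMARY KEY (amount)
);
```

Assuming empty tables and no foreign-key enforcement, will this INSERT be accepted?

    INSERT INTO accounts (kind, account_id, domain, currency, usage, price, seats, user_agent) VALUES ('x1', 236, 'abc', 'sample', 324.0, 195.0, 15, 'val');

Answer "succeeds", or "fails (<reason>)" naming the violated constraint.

succeeds

NOT NULL columns: account_id is supplied; price is supplied; user_agent is supplied.
CHECK constraints: 'sample' satisfies (length(currency) <= 255); 15 satisfies (seats >= 1).
No constraint is violated.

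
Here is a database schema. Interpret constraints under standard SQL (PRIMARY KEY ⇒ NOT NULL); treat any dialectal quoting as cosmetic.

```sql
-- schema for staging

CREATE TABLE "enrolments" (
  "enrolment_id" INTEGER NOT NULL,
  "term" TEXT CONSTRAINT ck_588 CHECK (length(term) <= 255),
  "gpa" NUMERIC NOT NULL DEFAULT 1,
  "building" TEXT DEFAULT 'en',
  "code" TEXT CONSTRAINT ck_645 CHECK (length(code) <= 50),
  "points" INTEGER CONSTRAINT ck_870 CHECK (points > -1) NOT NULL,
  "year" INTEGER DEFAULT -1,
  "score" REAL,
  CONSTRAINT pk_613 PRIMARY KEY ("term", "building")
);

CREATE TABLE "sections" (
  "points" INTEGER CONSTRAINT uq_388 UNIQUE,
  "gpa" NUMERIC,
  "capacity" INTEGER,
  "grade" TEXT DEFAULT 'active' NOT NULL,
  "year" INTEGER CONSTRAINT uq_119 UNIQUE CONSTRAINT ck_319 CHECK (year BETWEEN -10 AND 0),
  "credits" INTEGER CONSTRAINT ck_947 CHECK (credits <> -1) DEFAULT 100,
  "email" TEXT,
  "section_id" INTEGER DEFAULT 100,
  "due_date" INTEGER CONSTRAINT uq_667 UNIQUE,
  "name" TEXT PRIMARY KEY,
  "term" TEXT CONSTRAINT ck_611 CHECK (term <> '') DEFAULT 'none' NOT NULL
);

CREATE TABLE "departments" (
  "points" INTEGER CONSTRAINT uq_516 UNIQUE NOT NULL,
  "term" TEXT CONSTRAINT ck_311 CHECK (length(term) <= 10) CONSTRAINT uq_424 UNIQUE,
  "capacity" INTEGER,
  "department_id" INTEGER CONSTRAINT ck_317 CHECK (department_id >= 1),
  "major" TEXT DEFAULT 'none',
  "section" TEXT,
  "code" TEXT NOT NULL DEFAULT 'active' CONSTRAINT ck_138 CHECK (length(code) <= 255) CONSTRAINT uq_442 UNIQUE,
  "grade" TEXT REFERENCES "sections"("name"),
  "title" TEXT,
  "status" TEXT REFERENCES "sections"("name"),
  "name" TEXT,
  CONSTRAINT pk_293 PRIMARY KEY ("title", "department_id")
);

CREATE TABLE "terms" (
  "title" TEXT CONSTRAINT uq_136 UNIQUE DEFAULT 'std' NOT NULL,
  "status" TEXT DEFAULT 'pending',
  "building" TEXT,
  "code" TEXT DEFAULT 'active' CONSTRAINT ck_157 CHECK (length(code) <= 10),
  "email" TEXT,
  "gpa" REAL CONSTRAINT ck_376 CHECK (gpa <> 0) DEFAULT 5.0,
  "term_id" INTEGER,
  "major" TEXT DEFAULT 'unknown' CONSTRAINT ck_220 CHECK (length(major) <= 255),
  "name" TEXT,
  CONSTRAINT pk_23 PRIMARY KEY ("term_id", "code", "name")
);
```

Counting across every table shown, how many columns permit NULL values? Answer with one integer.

23

enrolments: 3 nullable (code, year, score — PK (term, building) and explicit NOT NULL columns excluded).
sections: 8 nullable (points, gpa, capacity, year, credits, email, section_id, due_date — PK (name) and explicit NOT NULL columns excluded).
departments: 7 nullable (term, capacity, major, section, grade, status, name — PK (title, department_id) and explicit NOT NULL columns excluded).
terms: 5 nullable (status, building, email, gpa, major — PK (term_id, code, name) and explicit NOT NULL columns excluded).
Total: 3 + 8 + 7 + 5 = 23.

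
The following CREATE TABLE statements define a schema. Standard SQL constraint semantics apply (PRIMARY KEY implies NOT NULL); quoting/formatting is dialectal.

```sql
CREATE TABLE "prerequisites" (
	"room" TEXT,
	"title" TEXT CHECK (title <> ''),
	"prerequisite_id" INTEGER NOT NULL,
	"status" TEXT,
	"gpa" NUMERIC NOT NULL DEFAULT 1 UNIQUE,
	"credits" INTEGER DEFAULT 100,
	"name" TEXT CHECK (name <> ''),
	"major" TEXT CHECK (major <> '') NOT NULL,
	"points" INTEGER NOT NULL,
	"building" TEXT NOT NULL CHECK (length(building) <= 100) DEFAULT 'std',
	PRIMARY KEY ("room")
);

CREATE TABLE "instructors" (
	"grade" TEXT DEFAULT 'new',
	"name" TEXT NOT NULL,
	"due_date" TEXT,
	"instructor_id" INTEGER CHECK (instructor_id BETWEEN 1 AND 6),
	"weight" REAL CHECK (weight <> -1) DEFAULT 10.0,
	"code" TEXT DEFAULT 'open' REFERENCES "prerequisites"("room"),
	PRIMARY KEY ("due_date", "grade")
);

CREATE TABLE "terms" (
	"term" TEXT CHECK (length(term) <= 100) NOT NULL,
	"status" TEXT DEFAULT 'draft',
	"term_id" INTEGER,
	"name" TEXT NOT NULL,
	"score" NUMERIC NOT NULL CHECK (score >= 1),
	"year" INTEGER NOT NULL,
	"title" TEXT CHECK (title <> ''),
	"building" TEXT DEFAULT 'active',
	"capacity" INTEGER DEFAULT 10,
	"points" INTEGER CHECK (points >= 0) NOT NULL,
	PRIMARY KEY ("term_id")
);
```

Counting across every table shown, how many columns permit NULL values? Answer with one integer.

11

prerequisites: 4 nullable (title, status, credits, name — PK (room) and explicit NOT NULL columns excluded).
instructors: 3 nullable (instructor_id, weight, code — PK (due_date, grade) and explicit NOT NULL columns excluded).
terms: 4 nullable (status, title, building, capacity — PK (term_id) and explicit NOT NULL columns excluded).
Total: 4 + 3 + 4 = 11.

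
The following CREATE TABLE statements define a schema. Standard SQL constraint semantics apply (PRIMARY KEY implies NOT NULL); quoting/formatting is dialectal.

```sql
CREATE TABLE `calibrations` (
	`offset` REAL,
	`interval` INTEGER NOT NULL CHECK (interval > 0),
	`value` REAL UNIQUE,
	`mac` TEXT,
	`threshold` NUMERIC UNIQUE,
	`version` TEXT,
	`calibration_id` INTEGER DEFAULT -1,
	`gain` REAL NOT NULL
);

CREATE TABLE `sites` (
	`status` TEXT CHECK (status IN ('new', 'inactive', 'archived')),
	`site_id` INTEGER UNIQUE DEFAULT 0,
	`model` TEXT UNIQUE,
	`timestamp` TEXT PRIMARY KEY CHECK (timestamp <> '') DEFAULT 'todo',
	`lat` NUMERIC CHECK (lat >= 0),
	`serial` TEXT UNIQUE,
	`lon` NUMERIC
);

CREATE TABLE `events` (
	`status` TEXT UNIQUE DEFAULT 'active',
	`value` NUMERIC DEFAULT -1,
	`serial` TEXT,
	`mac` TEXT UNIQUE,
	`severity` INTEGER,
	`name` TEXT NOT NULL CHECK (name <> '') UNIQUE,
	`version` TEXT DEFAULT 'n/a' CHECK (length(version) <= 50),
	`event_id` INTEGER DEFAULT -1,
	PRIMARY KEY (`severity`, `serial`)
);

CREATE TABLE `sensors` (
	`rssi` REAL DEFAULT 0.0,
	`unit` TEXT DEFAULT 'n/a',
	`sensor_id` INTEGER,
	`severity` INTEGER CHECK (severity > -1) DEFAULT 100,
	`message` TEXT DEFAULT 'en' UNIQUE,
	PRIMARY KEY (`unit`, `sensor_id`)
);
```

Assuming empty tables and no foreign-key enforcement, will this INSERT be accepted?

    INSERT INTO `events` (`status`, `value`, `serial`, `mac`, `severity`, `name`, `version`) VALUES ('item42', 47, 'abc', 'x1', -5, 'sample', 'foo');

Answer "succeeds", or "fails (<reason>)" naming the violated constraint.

succeeds

NOT NULL columns: name is supplied; serial is supplied; severity is supplied.
CHECK constraints: 'sample' satisfies (name <> ''); 'foo' satisfies (length(version) <= 50).
No constraint is violated.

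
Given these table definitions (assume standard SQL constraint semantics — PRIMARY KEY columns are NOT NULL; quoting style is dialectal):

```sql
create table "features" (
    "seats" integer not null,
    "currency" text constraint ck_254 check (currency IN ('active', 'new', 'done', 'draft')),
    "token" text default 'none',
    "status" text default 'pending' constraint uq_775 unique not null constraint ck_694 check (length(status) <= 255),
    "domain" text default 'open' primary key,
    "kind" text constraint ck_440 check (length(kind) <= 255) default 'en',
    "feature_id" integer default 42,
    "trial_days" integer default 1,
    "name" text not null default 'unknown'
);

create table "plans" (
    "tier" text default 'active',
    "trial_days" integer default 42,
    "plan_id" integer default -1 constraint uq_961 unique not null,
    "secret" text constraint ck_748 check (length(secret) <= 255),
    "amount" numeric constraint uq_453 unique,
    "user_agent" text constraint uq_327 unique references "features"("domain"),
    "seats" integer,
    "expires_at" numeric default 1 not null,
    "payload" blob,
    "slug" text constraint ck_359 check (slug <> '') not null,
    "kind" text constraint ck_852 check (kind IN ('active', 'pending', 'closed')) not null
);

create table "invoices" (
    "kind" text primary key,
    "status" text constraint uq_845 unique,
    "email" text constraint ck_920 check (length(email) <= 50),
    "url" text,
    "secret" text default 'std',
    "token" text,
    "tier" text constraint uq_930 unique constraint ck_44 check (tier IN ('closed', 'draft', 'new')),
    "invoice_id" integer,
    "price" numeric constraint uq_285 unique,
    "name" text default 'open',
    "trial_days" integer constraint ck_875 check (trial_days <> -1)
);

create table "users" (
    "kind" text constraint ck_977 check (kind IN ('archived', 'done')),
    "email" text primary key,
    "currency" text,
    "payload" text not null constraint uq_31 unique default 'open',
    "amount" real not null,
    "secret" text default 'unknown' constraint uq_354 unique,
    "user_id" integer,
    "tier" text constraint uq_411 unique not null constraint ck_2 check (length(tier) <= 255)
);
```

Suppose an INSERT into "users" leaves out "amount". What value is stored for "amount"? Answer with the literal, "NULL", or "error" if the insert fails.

amount has no DEFAULT clause.
Omitting it would insert NULL, but it is declared NOT NULL, so the INSERT fails.

error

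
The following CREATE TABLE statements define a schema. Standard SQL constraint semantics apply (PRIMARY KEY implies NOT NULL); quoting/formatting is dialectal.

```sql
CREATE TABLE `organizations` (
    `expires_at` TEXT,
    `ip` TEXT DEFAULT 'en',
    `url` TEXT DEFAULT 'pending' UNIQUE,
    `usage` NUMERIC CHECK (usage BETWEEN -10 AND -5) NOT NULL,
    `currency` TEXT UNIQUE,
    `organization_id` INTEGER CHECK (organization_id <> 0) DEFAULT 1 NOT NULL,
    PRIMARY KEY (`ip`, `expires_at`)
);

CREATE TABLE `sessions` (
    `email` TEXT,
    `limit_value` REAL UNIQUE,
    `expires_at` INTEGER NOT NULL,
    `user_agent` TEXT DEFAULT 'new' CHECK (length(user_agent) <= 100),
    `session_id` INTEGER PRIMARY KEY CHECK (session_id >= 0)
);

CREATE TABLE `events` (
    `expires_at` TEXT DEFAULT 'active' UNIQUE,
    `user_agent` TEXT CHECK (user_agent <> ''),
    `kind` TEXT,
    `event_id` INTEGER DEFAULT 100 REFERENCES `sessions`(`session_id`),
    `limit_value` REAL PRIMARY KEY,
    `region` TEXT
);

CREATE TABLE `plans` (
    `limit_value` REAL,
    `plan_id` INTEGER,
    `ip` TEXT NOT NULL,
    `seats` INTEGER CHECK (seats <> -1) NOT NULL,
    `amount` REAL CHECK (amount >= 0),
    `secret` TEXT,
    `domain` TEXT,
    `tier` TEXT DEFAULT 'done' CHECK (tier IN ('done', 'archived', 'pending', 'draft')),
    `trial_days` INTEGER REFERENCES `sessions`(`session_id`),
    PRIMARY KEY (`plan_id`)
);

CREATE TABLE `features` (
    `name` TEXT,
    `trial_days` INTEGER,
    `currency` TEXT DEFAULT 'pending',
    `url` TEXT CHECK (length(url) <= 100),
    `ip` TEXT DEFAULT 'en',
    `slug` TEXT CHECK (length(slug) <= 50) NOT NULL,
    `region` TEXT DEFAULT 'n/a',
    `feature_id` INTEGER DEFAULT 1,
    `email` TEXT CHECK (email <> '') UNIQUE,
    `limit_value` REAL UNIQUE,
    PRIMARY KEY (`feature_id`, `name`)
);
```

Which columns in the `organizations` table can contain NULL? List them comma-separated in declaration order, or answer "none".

url, currency

- expires_at: part of the PRIMARY KEY, which implies NOT NULL → not nullable.
- ip: part of the PRIMARY KEY, which implies NOT NULL → not nullable.
- url: UNIQUE does not imply NOT NULL → nullable.
- usage: declared NOT NULL → not nullable.
- currency: UNIQUE does not imply NOT NULL → nullable.
- organization_id: declared NOT NULL → not nullable.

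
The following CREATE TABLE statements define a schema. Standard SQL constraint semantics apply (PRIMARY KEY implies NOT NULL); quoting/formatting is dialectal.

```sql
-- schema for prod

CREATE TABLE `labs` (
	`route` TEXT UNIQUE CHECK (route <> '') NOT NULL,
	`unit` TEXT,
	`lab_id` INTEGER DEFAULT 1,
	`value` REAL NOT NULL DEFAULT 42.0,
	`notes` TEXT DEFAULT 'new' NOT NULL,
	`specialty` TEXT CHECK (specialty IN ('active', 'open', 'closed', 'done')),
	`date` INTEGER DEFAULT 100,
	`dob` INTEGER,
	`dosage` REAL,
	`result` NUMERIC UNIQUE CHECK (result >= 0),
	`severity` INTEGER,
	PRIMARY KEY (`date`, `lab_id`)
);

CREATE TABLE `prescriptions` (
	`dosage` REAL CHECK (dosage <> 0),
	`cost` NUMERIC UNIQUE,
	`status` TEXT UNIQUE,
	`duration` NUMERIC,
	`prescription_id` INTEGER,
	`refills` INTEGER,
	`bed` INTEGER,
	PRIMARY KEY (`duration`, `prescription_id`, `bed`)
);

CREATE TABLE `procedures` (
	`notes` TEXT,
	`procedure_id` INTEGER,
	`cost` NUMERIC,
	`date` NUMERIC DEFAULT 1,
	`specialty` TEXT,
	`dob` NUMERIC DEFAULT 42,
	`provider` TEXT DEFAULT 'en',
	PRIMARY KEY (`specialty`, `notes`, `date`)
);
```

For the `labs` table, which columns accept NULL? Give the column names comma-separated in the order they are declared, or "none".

unit, specialty, dob, dosage, result, severity

- route: declared NOT NULL → not nullable.
- unit: no NOT NULL constraint applies → nullable.
- lab_id: part of the PRIMARY KEY, which implies NOT NULL → not nullable.
- value: declared NOT NULL → not nullable.
- notes: declared NOT NULL → not nullable.
- specialty: CHECK does not forbid NULL (a CHECK constraint passes when its expression is NULL) → nullable.
- date: part of the PRIMARY KEY, which implies NOT NULL → not nullable.
- dob: no NOT NULL constraint applies → nullable.
- dosage: no NOT NULL constraint applies → nullable.
- result: CHECK does not forbid NULL (a CHECK constraint passes when its expression is NULL) → nullable.
- severity: no NOT NULL constraint applies → nullable.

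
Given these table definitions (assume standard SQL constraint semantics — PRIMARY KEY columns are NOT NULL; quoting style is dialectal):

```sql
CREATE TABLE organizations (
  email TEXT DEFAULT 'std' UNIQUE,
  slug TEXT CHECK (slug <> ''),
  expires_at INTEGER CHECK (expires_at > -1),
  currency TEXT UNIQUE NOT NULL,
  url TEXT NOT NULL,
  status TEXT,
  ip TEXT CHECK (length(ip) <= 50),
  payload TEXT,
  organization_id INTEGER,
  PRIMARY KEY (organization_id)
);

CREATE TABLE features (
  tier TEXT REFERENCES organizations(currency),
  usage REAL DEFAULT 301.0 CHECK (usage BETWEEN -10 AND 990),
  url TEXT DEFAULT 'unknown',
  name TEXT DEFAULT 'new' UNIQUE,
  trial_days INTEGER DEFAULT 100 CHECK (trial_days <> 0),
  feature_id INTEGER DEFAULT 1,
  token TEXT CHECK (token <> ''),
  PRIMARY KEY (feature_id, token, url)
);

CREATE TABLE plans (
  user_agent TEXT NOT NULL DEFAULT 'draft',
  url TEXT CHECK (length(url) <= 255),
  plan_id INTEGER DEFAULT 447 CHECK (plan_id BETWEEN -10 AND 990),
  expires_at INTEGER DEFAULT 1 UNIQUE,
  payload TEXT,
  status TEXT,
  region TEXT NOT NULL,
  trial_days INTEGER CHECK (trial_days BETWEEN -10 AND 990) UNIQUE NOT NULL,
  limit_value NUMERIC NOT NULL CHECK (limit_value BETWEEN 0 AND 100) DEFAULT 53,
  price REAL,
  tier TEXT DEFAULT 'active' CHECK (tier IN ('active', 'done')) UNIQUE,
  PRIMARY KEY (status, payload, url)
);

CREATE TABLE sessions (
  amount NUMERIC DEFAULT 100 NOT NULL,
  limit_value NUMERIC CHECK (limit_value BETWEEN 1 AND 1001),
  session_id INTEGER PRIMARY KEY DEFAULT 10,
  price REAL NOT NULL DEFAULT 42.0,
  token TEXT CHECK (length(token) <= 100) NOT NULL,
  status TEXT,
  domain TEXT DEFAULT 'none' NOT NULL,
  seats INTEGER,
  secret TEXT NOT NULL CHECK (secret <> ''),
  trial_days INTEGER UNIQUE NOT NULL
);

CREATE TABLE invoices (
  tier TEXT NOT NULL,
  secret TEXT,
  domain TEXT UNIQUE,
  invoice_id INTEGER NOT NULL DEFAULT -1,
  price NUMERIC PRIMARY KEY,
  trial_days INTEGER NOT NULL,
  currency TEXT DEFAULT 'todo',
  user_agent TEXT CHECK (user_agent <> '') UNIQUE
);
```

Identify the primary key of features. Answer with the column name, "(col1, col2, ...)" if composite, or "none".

(feature_id, token, url)

A table-level PRIMARY KEY clause names 3 columns: feature_id, token, url.
This is a composite key — the combination is unique, not each column individually.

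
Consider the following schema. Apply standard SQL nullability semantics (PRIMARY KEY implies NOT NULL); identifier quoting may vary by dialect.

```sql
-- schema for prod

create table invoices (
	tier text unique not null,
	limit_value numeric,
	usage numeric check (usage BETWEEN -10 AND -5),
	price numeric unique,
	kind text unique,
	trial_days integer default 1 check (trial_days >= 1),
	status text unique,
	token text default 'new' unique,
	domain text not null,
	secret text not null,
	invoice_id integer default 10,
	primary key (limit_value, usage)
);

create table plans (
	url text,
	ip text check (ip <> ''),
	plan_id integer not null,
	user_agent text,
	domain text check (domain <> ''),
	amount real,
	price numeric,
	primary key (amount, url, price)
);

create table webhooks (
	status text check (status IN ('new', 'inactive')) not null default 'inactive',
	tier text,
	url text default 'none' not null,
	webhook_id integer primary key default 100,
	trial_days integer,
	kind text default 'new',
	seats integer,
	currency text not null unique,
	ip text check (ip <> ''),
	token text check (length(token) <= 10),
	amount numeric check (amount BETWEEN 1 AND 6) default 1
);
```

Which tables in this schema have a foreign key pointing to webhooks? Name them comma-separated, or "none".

none

No REFERENCES clause anywhere in the schema names webhooks.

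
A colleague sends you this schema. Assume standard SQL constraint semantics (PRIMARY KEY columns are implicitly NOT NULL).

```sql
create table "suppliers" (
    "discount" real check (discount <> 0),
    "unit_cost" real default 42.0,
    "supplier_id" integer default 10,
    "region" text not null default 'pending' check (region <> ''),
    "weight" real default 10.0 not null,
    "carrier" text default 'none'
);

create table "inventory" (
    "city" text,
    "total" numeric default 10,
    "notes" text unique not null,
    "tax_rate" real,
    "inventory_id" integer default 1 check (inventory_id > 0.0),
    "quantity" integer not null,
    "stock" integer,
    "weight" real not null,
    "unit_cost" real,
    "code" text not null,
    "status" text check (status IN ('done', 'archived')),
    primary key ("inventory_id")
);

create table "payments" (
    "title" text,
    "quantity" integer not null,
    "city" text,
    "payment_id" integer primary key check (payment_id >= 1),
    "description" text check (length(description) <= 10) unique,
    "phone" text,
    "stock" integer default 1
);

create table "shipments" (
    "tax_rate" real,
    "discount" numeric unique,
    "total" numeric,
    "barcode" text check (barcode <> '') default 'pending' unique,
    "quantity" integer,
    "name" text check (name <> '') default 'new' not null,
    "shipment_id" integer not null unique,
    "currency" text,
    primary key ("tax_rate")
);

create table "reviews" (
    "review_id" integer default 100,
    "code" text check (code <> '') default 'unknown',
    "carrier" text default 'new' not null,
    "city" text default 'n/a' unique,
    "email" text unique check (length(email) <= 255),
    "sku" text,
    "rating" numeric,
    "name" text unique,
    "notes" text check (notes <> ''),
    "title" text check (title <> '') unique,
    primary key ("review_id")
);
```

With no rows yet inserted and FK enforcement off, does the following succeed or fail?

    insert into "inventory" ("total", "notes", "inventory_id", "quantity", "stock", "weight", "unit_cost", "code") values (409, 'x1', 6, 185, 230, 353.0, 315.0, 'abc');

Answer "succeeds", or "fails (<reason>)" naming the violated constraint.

succeeds

NOT NULL columns: code is supplied; inventory_id is supplied; notes is supplied; quantity is supplied; weight is supplied.
CHECK constraints: 6 satisfies (inventory_id > 0.0).
No constraint is violated.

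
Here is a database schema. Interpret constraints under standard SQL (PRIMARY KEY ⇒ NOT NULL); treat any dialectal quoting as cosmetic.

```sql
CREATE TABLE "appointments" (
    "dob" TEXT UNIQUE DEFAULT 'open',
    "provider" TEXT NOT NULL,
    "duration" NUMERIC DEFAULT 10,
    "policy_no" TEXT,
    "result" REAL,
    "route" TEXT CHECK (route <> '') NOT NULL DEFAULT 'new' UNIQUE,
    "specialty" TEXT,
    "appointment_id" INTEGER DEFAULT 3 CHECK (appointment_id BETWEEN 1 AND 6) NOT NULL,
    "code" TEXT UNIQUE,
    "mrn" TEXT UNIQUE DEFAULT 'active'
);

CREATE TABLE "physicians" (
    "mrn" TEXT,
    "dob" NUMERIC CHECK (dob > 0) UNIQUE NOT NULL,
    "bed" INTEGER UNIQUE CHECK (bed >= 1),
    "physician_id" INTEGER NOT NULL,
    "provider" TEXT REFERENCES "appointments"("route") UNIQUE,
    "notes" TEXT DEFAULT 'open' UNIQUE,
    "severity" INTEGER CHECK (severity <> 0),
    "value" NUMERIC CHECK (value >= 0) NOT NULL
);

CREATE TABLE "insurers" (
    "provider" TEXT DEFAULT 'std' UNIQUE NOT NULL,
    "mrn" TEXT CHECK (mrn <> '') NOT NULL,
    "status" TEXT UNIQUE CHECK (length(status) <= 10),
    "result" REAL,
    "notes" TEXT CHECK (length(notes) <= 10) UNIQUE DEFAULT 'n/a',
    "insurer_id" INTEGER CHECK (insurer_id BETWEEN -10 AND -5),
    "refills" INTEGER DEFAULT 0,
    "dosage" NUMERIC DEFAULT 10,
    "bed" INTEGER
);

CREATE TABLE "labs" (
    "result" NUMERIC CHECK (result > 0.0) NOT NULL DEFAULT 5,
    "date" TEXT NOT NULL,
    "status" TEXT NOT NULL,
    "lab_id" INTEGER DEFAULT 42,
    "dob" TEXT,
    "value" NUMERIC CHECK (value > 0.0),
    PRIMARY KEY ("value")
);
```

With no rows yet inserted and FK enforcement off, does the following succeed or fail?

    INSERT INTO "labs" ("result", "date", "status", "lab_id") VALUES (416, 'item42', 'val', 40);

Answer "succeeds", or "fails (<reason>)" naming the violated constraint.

fails (NOT NULL on value)

value is omitted from the column list and has no DEFAULT, so it would receive NULL.
But value is part of the PRIMARY KEY (implied NOT NULL).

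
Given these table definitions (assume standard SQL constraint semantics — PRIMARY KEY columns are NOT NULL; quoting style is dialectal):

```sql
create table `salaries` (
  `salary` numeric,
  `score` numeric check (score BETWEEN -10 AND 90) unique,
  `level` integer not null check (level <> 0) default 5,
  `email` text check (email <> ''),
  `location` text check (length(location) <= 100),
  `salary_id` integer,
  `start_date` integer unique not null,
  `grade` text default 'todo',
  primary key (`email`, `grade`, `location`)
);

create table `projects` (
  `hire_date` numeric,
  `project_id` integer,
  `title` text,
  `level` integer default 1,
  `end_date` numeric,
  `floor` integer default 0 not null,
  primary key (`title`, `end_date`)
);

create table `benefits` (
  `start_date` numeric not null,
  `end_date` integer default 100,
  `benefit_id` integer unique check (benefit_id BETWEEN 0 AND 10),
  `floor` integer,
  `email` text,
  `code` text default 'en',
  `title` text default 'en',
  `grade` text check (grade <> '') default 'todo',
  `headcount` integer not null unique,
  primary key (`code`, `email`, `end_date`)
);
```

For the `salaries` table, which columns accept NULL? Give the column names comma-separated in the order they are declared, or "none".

- salary: no NOT NULL constraint applies → nullable.
- score: CHECK does not forbid NULL (a CHECK constraint passes when its expression is NULL) → nullable.
- level: declared NOT NULL → not nullable.
- email: part of the PRIMARY KEY, which implies NOT NULL → not nullable.
- location: part of the PRIMARY KEY, which implies NOT NULL → not nullable.
- salary_id: no NOT NULL constraint applies → nullable.
- start_date: declared NOT NULL → not nullable.
- grade: part of the PRIMARY KEY, which implies NOT NULL → not nullable.

salary, score, salary_id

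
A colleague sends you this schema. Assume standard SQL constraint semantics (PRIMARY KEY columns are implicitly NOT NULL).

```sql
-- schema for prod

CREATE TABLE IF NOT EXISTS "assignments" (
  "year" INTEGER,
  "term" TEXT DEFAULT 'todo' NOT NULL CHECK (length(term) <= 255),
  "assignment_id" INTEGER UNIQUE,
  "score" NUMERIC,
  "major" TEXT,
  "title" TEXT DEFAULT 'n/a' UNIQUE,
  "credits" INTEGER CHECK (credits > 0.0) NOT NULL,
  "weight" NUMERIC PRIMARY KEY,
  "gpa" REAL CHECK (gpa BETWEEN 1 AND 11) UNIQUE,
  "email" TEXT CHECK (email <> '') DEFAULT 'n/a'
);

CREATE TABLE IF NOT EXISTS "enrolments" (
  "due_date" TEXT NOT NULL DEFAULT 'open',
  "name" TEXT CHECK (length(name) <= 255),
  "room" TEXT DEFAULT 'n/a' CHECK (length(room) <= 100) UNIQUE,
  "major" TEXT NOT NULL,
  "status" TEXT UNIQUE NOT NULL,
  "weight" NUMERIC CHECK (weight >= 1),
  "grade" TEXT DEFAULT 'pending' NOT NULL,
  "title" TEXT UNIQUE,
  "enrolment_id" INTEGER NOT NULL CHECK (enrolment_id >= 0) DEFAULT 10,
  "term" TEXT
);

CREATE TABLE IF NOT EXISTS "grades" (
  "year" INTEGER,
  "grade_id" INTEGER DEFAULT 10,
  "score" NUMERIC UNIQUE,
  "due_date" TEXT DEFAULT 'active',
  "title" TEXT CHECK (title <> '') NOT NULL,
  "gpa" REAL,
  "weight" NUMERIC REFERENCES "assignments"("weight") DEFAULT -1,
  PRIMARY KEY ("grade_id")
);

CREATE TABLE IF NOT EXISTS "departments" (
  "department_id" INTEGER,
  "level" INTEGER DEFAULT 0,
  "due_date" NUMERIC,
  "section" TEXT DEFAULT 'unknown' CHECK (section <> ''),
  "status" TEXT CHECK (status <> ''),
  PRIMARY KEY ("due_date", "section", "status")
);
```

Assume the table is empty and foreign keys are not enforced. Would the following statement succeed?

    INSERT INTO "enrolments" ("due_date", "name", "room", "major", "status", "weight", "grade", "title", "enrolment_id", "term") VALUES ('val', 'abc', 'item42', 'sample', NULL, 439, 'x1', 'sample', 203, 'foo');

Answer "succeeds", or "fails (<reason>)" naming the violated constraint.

fails (NOT NULL on status)

status is explicitly set to NULL, but status is declared NOT NULL.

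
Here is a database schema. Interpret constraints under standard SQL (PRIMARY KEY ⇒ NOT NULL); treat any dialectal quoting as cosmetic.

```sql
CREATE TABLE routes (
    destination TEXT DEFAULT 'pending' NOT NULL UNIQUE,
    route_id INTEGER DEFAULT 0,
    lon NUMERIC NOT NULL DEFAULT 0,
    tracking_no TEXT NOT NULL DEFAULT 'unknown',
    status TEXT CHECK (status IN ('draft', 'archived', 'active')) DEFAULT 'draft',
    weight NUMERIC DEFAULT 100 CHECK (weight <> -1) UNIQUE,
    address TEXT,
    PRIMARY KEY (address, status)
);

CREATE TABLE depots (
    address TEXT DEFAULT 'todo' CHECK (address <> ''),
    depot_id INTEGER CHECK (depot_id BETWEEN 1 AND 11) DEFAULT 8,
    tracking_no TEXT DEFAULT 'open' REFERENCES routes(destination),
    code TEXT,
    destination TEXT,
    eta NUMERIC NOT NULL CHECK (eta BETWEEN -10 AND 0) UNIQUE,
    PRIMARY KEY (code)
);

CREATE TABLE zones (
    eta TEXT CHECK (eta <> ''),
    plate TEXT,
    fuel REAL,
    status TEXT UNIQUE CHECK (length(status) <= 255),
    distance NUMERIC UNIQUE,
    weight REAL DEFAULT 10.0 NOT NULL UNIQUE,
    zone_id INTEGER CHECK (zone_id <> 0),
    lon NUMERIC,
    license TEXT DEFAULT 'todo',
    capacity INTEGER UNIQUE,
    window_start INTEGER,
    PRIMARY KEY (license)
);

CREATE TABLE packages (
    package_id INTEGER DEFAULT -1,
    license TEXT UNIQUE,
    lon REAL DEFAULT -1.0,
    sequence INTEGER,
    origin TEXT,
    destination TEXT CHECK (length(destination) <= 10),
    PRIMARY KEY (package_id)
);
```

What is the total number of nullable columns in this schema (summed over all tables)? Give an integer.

routes: 2 nullable (route_id, weight — PK (address, status) and explicit NOT NULL columns excluded).
depots: 4 nullable (address, depot_id, tracking_no, destination — PK (code) and explicit NOT NULL columns excluded).
zones: 9 nullable (eta, plate, fuel, status, distance, zone_id, lon, capacity, window_start — PK (license) and explicit NOT NULL columns excluded).
packages: 5 nullable (license, lon, sequence, origin, destination — PK (package_id) and explicit NOT NULL columns excluded).
Total: 2 + 4 + 9 + 5 = 20.

20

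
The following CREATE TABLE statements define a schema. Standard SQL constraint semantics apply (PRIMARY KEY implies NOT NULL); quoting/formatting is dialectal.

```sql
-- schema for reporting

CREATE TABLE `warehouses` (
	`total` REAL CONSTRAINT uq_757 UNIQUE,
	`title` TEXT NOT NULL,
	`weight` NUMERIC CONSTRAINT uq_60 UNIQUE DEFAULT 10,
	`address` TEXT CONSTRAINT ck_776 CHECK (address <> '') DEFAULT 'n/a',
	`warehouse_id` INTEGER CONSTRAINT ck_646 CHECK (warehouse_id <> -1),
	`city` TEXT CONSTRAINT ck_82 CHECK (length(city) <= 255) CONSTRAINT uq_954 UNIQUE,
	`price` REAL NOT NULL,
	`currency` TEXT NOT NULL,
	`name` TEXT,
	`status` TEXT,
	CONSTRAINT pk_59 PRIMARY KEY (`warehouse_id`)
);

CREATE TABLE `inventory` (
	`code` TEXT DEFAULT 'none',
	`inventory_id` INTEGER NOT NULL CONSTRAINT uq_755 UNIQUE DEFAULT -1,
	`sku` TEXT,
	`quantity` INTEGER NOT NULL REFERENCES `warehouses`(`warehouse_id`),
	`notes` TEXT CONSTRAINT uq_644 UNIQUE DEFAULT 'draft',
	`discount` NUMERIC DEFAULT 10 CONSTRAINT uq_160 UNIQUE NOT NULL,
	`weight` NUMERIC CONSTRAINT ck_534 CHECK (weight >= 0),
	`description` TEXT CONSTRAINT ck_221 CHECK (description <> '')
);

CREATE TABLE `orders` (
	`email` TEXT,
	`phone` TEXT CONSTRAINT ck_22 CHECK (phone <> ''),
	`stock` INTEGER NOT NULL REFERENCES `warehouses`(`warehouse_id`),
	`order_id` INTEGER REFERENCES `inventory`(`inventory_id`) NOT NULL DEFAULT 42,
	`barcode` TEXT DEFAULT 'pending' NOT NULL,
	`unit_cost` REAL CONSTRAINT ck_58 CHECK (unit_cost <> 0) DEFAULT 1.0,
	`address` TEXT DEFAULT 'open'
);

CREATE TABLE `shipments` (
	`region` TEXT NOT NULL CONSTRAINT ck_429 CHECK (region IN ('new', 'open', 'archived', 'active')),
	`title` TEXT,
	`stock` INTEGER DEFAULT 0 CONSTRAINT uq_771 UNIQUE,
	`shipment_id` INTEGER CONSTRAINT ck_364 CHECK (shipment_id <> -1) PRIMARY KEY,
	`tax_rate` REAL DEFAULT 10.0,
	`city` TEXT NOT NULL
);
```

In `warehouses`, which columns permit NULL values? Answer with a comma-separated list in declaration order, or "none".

total, weight, address, city, name, status

- total: UNIQUE does not imply NOT NULL → nullable.
- title: declared NOT NULL → not nullable.
- weight: UNIQUE does not imply NOT NULL → nullable.
- address: CHECK does not forbid NULL (a CHECK constraint passes when its expression is NULL) → nullable.
- warehouse_id: part of the PRIMARY KEY, which implies NOT NULL → not nullable.
- city: CHECK does not forbid NULL (a CHECK constraint passes when its expression is NULL) → nullable.
- price: declared NOT NULL → not nullable.
- currency: declared NOT NULL → not nullable.
- name: no NOT NULL constraint applies → nullable.
- status: no NOT NULL constraint applies → nullable.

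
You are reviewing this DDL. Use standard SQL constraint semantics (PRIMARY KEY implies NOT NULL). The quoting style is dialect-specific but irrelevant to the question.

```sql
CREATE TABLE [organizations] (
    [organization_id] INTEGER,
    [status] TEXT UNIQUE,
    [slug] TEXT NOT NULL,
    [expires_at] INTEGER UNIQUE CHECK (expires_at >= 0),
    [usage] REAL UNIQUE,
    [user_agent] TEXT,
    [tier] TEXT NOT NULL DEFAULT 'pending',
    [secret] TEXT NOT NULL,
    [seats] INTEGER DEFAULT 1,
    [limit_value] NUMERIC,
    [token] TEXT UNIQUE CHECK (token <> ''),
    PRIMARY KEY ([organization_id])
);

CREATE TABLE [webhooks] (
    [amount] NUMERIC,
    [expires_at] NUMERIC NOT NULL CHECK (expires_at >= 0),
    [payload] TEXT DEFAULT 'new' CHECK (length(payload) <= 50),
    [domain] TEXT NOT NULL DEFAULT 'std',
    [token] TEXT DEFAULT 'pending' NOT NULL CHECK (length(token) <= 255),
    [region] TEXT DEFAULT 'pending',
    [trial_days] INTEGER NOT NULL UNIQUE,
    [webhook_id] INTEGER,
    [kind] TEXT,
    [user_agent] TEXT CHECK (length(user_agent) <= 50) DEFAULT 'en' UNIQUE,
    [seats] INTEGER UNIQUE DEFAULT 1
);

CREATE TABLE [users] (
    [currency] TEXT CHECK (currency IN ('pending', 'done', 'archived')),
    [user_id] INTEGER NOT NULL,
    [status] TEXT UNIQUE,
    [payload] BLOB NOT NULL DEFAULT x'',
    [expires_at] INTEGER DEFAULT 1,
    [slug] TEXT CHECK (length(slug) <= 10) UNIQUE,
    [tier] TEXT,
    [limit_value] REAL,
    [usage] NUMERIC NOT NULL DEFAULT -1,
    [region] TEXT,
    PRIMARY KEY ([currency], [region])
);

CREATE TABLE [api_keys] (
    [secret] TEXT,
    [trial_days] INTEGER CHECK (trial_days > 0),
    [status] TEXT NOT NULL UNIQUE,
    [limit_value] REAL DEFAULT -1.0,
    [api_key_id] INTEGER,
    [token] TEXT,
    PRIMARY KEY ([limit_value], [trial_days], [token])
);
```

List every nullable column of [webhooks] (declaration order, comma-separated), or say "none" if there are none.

amount, payload, region, webhook_id, kind, user_agent, seats

- amount: no NOT NULL constraint applies → nullable.
- expires_at: declared NOT NULL → not nullable.
- payload: CHECK does not forbid NULL (a CHECK constraint passes when its expression is NULL) → nullable.
- domain: declared NOT NULL → not nullable.
- token: declared NOT NULL → not nullable.
- region: DEFAULT only fills an omitted column; an explicit NULL is still allowed → nullable.
- trial_days: declared NOT NULL → not nullable.
- webhook_id: no NOT NULL constraint applies → nullable.
- kind: no NOT NULL constraint applies → nullable.
- user_agent: CHECK does not forbid NULL (a CHECK constraint passes when its expression is NULL) → nullable.
- seats: UNIQUE does not imply NOT NULL → nullable.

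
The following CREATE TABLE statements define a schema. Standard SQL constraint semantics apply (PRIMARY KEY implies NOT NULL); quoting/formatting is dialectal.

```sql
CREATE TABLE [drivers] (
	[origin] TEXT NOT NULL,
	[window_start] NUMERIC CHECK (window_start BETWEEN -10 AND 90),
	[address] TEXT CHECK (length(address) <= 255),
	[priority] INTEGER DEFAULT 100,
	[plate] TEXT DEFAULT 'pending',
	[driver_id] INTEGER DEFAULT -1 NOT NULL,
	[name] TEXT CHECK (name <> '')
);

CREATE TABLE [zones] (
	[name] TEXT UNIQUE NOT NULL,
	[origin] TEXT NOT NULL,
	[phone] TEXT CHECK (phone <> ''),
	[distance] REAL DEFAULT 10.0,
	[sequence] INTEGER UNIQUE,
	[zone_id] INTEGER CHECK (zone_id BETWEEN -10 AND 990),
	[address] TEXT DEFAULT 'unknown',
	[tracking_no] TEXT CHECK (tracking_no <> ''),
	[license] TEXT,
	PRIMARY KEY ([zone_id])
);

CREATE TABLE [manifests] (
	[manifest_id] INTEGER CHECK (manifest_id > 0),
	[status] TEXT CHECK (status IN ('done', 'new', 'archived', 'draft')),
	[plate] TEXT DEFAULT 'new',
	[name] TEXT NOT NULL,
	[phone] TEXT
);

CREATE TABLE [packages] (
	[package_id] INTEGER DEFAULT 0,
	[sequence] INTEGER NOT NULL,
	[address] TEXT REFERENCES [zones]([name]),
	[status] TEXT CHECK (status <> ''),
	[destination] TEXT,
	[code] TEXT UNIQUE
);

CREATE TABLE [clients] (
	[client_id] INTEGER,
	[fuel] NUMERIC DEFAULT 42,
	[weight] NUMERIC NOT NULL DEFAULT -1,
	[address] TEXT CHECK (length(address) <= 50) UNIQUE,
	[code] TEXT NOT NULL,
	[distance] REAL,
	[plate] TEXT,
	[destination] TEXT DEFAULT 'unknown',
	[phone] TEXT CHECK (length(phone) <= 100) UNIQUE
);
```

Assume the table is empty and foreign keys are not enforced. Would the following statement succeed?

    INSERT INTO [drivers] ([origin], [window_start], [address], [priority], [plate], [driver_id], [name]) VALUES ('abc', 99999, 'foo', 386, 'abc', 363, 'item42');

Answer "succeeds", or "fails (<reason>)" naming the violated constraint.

fails (CHECK on window_start)

The value 99999 for window_start violates CHECK (window_start BETWEEN -10 AND 90).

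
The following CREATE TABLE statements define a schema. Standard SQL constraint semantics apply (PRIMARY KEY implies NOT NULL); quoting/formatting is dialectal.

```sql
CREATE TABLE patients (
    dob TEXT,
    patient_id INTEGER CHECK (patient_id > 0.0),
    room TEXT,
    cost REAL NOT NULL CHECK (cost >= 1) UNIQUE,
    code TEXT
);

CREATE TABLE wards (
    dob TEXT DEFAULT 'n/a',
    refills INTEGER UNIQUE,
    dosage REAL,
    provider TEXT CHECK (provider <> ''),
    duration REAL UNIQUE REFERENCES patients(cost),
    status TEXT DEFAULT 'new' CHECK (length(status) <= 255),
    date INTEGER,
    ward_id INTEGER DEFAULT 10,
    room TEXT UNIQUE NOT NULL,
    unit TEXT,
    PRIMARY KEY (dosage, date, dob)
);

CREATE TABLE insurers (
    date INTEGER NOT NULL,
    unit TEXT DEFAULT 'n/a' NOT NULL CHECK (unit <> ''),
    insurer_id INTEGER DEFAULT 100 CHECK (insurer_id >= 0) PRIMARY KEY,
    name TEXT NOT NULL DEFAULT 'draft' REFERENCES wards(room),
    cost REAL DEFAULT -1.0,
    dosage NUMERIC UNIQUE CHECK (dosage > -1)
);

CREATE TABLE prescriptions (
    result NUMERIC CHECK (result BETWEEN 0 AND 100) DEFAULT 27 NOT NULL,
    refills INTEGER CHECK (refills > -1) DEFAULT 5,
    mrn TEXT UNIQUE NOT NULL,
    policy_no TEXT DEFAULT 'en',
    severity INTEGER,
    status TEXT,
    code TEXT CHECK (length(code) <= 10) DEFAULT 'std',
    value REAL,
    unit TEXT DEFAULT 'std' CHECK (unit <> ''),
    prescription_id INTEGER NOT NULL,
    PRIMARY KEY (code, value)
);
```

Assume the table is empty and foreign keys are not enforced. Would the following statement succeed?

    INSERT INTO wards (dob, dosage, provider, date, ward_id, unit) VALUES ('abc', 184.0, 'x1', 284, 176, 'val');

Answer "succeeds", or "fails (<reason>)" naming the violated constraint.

room is omitted from the column list and has no DEFAULT, so it would receive NULL.
But room is declared NOT NULL.

fails (NOT NULL on room)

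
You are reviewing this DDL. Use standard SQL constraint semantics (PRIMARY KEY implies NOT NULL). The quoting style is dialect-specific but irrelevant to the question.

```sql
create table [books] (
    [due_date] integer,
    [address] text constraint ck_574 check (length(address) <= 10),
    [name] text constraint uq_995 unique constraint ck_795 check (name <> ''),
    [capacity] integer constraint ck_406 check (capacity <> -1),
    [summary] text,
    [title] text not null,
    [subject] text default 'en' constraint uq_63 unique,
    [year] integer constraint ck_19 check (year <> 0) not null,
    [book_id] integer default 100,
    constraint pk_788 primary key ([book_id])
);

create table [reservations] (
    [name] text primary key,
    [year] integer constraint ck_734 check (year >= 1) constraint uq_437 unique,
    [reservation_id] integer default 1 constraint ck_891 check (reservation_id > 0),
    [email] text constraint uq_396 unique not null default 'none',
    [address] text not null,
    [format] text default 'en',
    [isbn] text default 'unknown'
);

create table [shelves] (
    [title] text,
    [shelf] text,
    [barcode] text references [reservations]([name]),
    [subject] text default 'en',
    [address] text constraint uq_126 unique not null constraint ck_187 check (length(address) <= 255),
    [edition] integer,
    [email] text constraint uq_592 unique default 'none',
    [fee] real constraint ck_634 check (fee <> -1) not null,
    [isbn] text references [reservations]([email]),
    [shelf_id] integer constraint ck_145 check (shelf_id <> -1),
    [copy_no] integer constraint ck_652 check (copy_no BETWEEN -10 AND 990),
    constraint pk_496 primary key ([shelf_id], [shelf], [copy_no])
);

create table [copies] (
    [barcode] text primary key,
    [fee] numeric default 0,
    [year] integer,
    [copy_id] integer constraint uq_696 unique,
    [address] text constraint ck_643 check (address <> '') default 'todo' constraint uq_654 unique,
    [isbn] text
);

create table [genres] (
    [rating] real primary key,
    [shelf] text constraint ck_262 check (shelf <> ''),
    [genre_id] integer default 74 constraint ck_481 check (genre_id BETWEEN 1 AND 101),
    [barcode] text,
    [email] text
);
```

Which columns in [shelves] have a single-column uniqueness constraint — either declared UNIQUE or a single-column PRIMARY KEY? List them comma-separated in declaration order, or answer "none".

- title: no UNIQUE or single-column PK constraint.
- shelf: part of a composite PRIMARY KEY — only the tuple is unique, not this column on its own.
- barcode: no UNIQUE or single-column PK constraint.
- subject: no UNIQUE or single-column PK constraint.
- address: declared UNIQUE → unique.
- edition: no UNIQUE or single-column PK constraint.
- email: declared UNIQUE → unique.
- fee: no UNIQUE or single-column PK constraint.
- isbn: no UNIQUE or single-column PK constraint.
- shelf_id: part of a composite PRIMARY KEY — only the tuple is unique, not this column on its own.
- copy_no: part of a composite PRIMARY KEY — only the tuple is unique, not this column on its own.

address, email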